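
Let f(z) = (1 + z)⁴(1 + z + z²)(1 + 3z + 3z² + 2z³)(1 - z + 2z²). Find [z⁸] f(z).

127

(1 + z)⁴ has coefficients 1,4,6,4,1 for degrees 0…4.
(1 + z + z²) has coefficients 1,1,1,0,0,0,0,0,0 for degrees 0…8.
Multiplying by (1 + 3z + 3z² + 2z³) gives running coefficients 1,4,7,8,5,2,0,0,0 for degrees 0…8.
Finally multiplying by (1 - z + 2z²), the product of all factors after the first has coefficients 1,3,5,9,11,13,8,4,0 for degrees 0…8.
[z⁸] = 1·0 + 4·4 + 6·8 + 4·13 + 1·11 = 127.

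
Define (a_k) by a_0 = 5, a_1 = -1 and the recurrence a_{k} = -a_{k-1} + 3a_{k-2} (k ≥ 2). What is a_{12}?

46405

The ordinary generating function has denominator 1 + z - 3z^2.
Iterating the recurrence: a_0,…,a_{12} = 5, -1, 16, -19, 67, -124, 325, -697, 1672, -3763, 8779, -20068, 46405.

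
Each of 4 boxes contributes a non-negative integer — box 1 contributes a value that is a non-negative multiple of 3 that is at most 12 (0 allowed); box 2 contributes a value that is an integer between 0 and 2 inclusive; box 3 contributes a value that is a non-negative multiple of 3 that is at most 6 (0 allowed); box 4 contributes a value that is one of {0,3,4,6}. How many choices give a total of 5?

The generating function for the choices is (1 + t³ + t⁶ + t⁹ + t¹²)·(1 + t + t²)·(1 + t³ + t⁶)·(1 + t³ + t⁴ + t⁶); the count is [t⁵].
(1 + t³ + t⁶ + t⁹ + t¹²) has coefficients 1,0,0,1,0,0 for degrees 0…5.
(1 + t + t²) has coefficients 1,1,1,0,0,0 for degrees 0…5.
Multiplying by (1 + t³ + t⁶) gives running coefficients 1,1,1,1,1,1 for degrees 0…5.
Finally multiplying by (1 + t³ + t⁴ + t⁶), the product of all factors after the first has coefficients 1,1,1,2,3,3 for degrees 0…5.
[t⁵] = 1·3 + 1·1 = 4.

4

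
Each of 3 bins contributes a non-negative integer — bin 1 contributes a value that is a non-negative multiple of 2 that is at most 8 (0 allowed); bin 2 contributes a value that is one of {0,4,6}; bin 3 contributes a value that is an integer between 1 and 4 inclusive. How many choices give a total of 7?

5

The generating function for the choices is (1 + q² + q⁴ + q⁶ + q⁸)·(1 + q⁴ + q⁶)·(q + q² + q³ + q⁴); the count is [q⁷].
(1 + q² + q⁴ + q⁶ + q⁸) has coefficients 1,0,1,0,1,0,1,0 for degrees 0…7.
(1 + q⁴ + q⁶) has coefficients 1,0,0,0,1,0,1,0 for degrees 0…7.
Finally multiplying by (q + q² + q³ + q⁴), the product of all factors after the first has coefficients 0,1,1,1,1,1,1,2 for degrees 0…7.
[q⁷] = 1·2 + 1·1 + 1·1 + 1·1 = 5.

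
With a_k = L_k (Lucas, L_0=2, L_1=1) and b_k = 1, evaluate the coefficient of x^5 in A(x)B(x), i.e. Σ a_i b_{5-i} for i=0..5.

The convolution is the t^5 coefficient of A(t)B(t).
Σ = 2·1 + 1·1 + 3·1 + 4·1 + 7·1 + 11·1 = 28.

28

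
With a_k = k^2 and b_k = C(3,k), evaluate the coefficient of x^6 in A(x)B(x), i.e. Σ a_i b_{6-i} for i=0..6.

The convolution is the x^6 coefficient of A(x)B(x).
Σ = 0·0 + 1·0 + 4·0 + 9·1 + 16·3 + 25·3 + 36·1 = 168.

168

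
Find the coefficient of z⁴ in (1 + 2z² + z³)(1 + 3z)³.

63

(1 + 2z² + z³) has coefficients 1,0,2,1 for degrees 0…3.
(1 + 3z)³ has coefficients 1,9,27,27,0 for degrees 0…4.
[z⁴] = 1·0 + 2·27 + 1·9 = 63.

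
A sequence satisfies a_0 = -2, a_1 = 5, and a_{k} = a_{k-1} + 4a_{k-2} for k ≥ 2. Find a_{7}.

The ordinary generating function has denominator 1 - q - 4q^2.
Iterating the recurrence: a_0,…,a_{7} = -2, 5, -3, 17, 5, 73, 93, 385.

385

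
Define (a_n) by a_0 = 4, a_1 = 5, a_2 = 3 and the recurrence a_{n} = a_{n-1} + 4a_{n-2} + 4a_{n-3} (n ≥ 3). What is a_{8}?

5591

The ordinary generating function has denominator 1 - y - 4y^2 - 4y^3.
Iterating the recurrence: a_0,…,a_{8} = 4, 5, 3, 39, 71, 239, 679, 1919, 5591.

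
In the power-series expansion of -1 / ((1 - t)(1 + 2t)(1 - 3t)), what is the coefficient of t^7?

-1934

Partial fractions give a closed form: a_n = (1/6)·1^n + (-4/15)·(-2)^n + (-9/10)·3^n.
At n = 7: a_7 = -1934.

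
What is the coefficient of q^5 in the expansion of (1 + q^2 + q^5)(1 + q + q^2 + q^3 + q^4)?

2

(1 + q^2 + q^5) has coefficients 1,0,1,0,0,1 for degrees 0…5.
(1 + q + q^2 + q^3 + q^4) has coefficients 1,1,1,1,1,0 for degrees 0…5.
[q^5] = 1·0 + 1·1 + 1·1 = 2.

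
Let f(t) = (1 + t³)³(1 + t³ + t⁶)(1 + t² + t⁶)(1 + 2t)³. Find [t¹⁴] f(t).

192

(1 + t³)³ has coefficients 1,0,0,3,0,0,3,0,0,1 for degrees 0…9.
(1 + t³ + t⁶) has coefficients 1,0,0,1,0,0,1,0,0,0,0,0,0,0,0 for degrees 0…14.
Multiplying by (1 + t² + t⁶) gives running coefficients 1,0,1,1,0,1,2,0,1,1,0,0,1,0,0 for degrees 0…14.
Finally multiplying by (1 + 2t)³, the product of all factors after the first has coefficients 1,6,13,15,18,21,16,24,33,23,18,20,9,6,12 for degrees 0…14.
[t¹⁴] = 1·12 + 3·20 + 3·33 + 1·21 = 192.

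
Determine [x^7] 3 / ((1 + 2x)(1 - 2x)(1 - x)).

255

Partial fractions give a closed form: a_n = (1)·(-2)^n + (3)·2^n + (-1)·1^n.
At n = 7: a_7 = 255.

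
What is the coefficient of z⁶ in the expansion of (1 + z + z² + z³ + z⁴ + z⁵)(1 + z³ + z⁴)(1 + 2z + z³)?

10

(1 + z + z² + z³ + z⁴ + z⁵) has coefficients 1,1,1,1,1,1 for degrees 0…5.
(1 + z³ + z⁴) has coefficients 1,0,0,1,1,0,0 for degrees 0…6.
Finally multiplying by (1 + 2z + z³), the product of all factors after the first has coefficients 1,2,0,2,3,2,1 for degrees 0…6.
[z⁶] = 1·1 + 1·2 + 1·3 + 1·2 + 1·0 + 1·2 = 10.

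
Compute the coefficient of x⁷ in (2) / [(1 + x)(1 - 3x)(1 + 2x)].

The denominator gives the recurrence a_n = 7a_(n−2) + 6a_(n−3) for n ≥ 3; the numerator fixes a_0 = 2, a_1 = 0, a_2 = 14.
Iterating: 2, 0, 14, 12, 98, 168, 758, 1764, so a_7 = 1764.

1764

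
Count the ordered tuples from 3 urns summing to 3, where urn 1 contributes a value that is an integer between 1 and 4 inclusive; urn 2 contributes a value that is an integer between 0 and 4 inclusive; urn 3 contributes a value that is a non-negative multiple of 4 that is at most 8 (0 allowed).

The generating function for the choices is (z + z^2 + z^3 + z^4)·(1 + z + z^2 + z^3 + z^4)·(1 + z^4 + z^8); the count is [z^3].
(z + z^2 + z^3 + z^4) has coefficients 0,1,1,1 for degrees 0…3.
(1 + z + z^2 + z^3 + z^4) has coefficients 1,1,1,1 for degrees 0…3.
Finally multiplying by (1 + z^4 + z^8), the product of all factors after the first has coefficients 1,1,1,1 for degrees 0…3.
[z^3] = 1·1 + 1·1 + 1·1 = 3.

3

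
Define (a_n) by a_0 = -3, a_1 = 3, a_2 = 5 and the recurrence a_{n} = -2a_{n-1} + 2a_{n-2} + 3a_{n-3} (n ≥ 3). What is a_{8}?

1349

The ordinary generating function has denominator 1 + 2z - 2z^2 - 3z^3.
Iterating the recurrence: a_0,…,a_{8} = -3, 3, 5, -13, 45, -101, 253, -573, 1349.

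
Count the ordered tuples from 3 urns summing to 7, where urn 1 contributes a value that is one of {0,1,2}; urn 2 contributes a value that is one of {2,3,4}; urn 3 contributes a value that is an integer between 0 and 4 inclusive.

The generating function for the choices is (1 + y + y²)·(y² + y³ + y⁴)·(1 + y + y² + y³ + y⁴); the count is [y⁷].
(1 + y + y²) has coefficients 1,1,1 for degrees 0…2.
(y² + y³ + y⁴) has coefficients 0,0,1,1,1,0,0,0 for degrees 0…7.
Finally multiplying by (1 + y + y² + y³ + y⁴), the product of all factors after the first has coefficients 0,0,1,2,3,3,3,2 for degrees 0…7.
[y⁷] = 1·2 + 1·3 + 1·3 = 8.

8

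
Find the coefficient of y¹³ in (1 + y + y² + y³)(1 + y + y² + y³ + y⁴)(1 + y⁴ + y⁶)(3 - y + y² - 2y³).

(1 + y + y² + y³) has coefficients 1,1,1,1 for degrees 0…3.
(1 + y + y² + y³ + y⁴) has coefficients 1,1,1,1,1,0,0,0,0,0,0,0,0,0 for degrees 0…13.
Multiplying by (1 + y⁴ + y⁶) gives running coefficients 1,1,1,1,2,1,2,2,2,1,1,0,0,0 for degrees 0…13.
Finally multiplying by (3 - y + y² - 2y³), the product of all factors after the first has coefficients 3,2,3,1,4,0,5,1,4,-1,0,-4,-1,-2 for degrees 0…13.
[y¹³] = 1·(-2) + 1·(-1) + 1·(-4) + 1·0 = -7.

-7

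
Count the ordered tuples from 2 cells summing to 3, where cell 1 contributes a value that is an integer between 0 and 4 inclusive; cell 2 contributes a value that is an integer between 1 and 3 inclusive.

The generating function for the choices is (1 + t + t² + t³ + t⁴)·(t + t² + t³); the count is [t³].
(1 + t + t² + t³ + t⁴) has coefficients 1,1,1,1 for degrees 0…3.
(t + t² + t³) has coefficients 0,1,1,1 for degrees 0…3.
[t³] = 1·1 + 1·1 + 1·1 + 1·0 = 3.

3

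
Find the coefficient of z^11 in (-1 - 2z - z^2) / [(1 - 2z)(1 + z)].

-3072

The denominator gives the recurrence a_n = a_(n−1) + 2a_(n−2) for n ≥ 3; the numerator fixes a_0 = -1, a_1 = -3, a_2 = -6.
Iterating: -1, -3, -6, -12, -24, -48, -96, -192, -384, -768, -1536, -3072, so a_11 = -3072.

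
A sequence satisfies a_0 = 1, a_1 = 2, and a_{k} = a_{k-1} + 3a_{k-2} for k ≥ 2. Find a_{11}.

8843

The ordinary generating function has denominator 1 - z - 3z^2.
Iterating the recurrence: a_0,…,a_{11} = 1, 2, 5, 11, 26, 59, 137, 314, 725, 1667, 3842, 8843.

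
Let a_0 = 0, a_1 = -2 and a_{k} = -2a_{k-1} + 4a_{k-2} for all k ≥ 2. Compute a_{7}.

The ordinary generating function has denominator 1 + 2t - 4t^2.
Iterating the recurrence: a_0,…,a_{7} = 0, -2, 4, -16, 48, -160, 512, -1664.

-1664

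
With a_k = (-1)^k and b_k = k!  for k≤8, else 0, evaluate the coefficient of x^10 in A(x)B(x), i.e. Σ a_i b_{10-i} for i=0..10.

This is [x^10] in the product of the two ordinary generating functions.
Σ = 1·0 − 1·0 + 1·40320 − 1·5040 + 1·720 − 1·120 + 1·24 − 1·6 + 1·2 − 1·1 + 1·1 = 35900.

35900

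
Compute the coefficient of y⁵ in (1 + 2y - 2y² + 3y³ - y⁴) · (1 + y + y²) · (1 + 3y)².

(1 + 2y - 2y² + 3y³ - y⁴) has coefficients 1,2,-2,3,-1 for degrees 0…4.
(1 + y + y²) has coefficients 1,1,1,0,0,0 for degrees 0…5.
Finally multiplying by (1 + 3y)², the product of all factors after the first has coefficients 1,7,16,15,9,0 for degrees 0…5.
[y⁵] = 1·0 + 2·9 − 2·15 + 3·16 − 1·7 = 29.

29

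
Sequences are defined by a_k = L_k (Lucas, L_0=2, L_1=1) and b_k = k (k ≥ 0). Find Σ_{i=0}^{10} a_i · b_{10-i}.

507

The convolution is the x^10 coefficient of A(x)B(x).
Σ = 2·10 + 1·9 + 3·8 + 4·7 + 7·6 + 11·5 + 18·4 + 29·3 + 47·2 + 76·1 + 123·0 = 507.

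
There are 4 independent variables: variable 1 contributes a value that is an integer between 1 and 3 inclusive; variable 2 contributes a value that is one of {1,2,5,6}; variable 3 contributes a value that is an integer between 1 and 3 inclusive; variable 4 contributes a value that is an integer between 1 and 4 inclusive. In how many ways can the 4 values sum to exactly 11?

18

The generating function for the choices is (t + t² + t³)·(t + t² + t⁵ + t⁶)·(t + t² + t³)·(t + t² + t³ + t⁴); the count is [t¹¹].
(t + t² + t³) has coefficients 0,1,1,1 for degrees 0…3.
(t + t² + t⁵ + t⁶) has coefficients 0,1,1,0,0,1,1,0,0,0,0,0 for degrees 0…11.
Multiplying by (t + t² + t³) gives running coefficients 0,0,1,2,2,1,1,2,2,1,0,0 for degrees 0…11.
Finally multiplying by (t + t² + t³ + t⁴), the product of all factors after the first has coefficients 0,0,0,1,3,5,6,6,6,6,6,5 for degrees 0…11.
[t¹¹] = 1·6 + 1·6 + 1·6 = 18.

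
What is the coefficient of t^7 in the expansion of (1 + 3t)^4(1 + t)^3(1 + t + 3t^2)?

(1 + 3t)^4 has coefficients 1,12,54,108,81 for degrees 0…4.
(1 + t)^3 has coefficients 1,3,3,1,0,0,0,0 for degrees 0…7.
Finally multiplying by (1 + t + 3t^2), the product of all factors after the first has coefficients 1,4,9,13,10,3,0,0 for degrees 0…7.
[t^7] = 1·0 + 12·0 + 54·3 + 108·10 + 81·13 = 2295.

2295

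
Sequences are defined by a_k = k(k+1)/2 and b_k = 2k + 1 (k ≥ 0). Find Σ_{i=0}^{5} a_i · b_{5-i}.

The convolution is the t^5 coefficient of A(t)B(t).
Σ = 0·11 + 1·9 + 3·7 + 6·5 + 10·3 + 15·1 = 105.

105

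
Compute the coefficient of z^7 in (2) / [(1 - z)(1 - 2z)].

The denominator gives the recurrence a_n = 3a_(n−1) − 2a_(n−2) for n ≥ 2; the numerator fixes a_0 = 2, a_1 = 6.
Iterating: 2, 6, 14, 30, 62, 126, 254, 510, so a_7 = 510.

510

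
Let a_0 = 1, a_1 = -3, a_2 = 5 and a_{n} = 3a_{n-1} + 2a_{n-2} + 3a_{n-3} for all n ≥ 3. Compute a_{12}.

1546558

The ordinary generating function has denominator 1 - 3q - 2q^2 - 3q^3.
Iterating the recurrence: a_0,…,a_{12} = 1, -3, 5, 12, 37, 150, 560, 2091, 7843, 29391, 110132, 412707, 1546558.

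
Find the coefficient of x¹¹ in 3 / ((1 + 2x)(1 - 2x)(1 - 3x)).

The denominator gives the recurrence a_n = 3a_(n−1) + 4a_(n−2) − 12a_(n−3) for n ≥ 3; the numerator fixes a_0 = 3, a_1 = 9, a_2 = 39.
Iterating: 3, 9, 39, 117, 399, 1197, 3783, 11349, 34815, 104445, 316407, 949221, so a_11 = 949221.

949221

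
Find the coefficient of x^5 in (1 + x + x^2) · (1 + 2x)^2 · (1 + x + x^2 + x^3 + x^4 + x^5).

(1 + x + x^2) has coefficients 1,1,1 for degrees 0…2.
(1 + 2x)^2 has coefficients 1,4,4,0,0,0 for degrees 0…5.
Finally multiplying by (1 + x + x^2 + x^3 + x^4 + x^5), the product of all factors after the first has coefficients 1,5,9,9,9,9 for degrees 0…5.
[x^5] = 1·9 + 1·9 + 1·9 = 27.

27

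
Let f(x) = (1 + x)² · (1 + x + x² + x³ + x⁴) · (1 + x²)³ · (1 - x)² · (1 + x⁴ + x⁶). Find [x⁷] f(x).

-1

(1 + x)² has coefficients 1,2,1 for degrees 0…2.
(1 + x + x² + x³ + x⁴) has coefficients 1,1,1,1,1,0,0,0 for degrees 0…7.
Multiplying by (1 + x²)³ gives running coefficients 1,1,4,4,7,6,7,4 for degrees 0…7.
Multiplying by (1 - x)² gives running coefficients 1,-1,3,-3,3,-4,2,-4 for degrees 0…7.
Finally multiplying by (1 + x⁴ + x⁶), the product of all factors after the first has coefficients 1,-1,3,-3,4,-5,6,-8 for degrees 0…7.
[x⁷] = 1·(-8) + 2·6 + 1·(-5) = -1.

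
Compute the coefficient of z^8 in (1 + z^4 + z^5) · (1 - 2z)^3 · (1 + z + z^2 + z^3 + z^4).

-2

(1 + z^4 + z^5) has coefficients 1,0,0,0,1,1 for degrees 0…5.
(1 - 2z)^3 has coefficients 1,-6,12,-8,0,0,0,0,0 for degrees 0…8.
Finally multiplying by (1 + z + z^2 + z^3 + z^4), the product of all factors after the first has coefficients 1,-5,7,-1,-1,-2,4,-8,0 for degrees 0…8.
[z^8] = 1·0 + 1·(-1) + 1·(-1) = -2.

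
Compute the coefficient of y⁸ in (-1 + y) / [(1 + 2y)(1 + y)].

The denominator gives the recurrence a_n = −3a_(n−1) − 2a_(n−2) for n ≥ 2; the numerator fixes a_0 = -1, a_1 = 4.
Iterating: -1, 4, -10, 22, -46, 94, -190, 382, -766, so a_8 = -766.

-766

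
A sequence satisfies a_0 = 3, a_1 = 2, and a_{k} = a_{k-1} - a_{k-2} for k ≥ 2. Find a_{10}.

-2

The ordinary generating function has denominator 1 - q + q^2.
Iterating the recurrence: a_0,…,a_{10} = 3, 2, -1, -3, -2, 1, 3, 2, -1, -3, -2.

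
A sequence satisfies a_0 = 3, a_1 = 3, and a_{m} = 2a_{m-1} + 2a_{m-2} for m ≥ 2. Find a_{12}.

259392

The ordinary generating function has denominator 1 - 2q - 2q^2.
Iterating the recurrence: a_0,…,a_{12} = 3, 3, 12, 30, 84, 228, 624, 1704, 4656, 12720, 34752, 94944, 259392.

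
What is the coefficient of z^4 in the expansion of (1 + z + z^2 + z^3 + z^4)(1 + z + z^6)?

(1 + z + z^2 + z^3 + z^4) has coefficients 1,1,1,1,1 for degrees 0…4.
(1 + z + z^6) has coefficients 1,1,0,0,0 for degrees 0…4.
[z^4] = 1·0 + 1·0 + 1·0 + 1·1 + 1·1 = 2.

2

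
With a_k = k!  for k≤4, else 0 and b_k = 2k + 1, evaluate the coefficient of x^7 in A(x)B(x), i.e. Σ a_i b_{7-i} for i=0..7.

Write out a_i and b_{7-i} for i = 0,…,7 and sum the products.
Σ = 1·15 + 1·13 + 2·11 + 6·9 + 24·7 + 0·5 + 0·3 + 0·1 = 272.

272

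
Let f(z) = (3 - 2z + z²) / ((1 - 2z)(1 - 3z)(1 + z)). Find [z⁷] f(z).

11644

The denominator gives the recurrence a_n = 4a_(n−1) − a_(n−2) − 6a_(n−3) for n ≥ 3; the numerator fixes a_0 = 3, a_1 = 10, a_2 = 38.
Iterating: 3, 10, 38, 124, 398, 1240, 3818, 11644, so a_7 = 11644.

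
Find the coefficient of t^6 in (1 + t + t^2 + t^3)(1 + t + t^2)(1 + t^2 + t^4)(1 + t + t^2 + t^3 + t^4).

26

(1 + t + t^2 + t^3) has coefficients 1,1,1,1 for degrees 0…3.
(1 + t + t^2) has coefficients 1,1,1,0,0,0,0 for degrees 0…6.
Multiplying by (1 + t^2 + t^4) gives running coefficients 1,1,2,1,2,1,1 for degrees 0…6.
Finally multiplying by (1 + t + t^2 + t^3 + t^4), the product of all factors after the first has coefficients 1,2,4,5,7,7,7 for degrees 0…6.
[t^6] = 1·7 + 1·7 + 1·7 + 1·5 = 26.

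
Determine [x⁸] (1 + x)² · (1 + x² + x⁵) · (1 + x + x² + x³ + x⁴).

(1 + x)² has coefficients 1,2,1 for degrees 0…2.
(1 + x² + x⁵) has coefficients 1,0,1,0,0,1,0,0,0 for degrees 0…8.
Finally multiplying by (1 + x + x² + x³ + x⁴), the product of all factors after the first has coefficients 1,1,2,2,2,2,2,1,1 for degrees 0…8.
[x⁸] = 1·1 + 2·1 + 1·2 = 5.

5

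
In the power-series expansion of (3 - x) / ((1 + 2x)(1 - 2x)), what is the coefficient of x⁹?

-256

The denominator gives the recurrence a_n = 4a_(n−2) for n ≥ 3; the numerator fixes a_0 = 3, a_1 = -1, a_2 = 12.
Iterating: 3, -1, 12, -4, 48, -16, 192, -64, 768, -256, so a_9 = -256.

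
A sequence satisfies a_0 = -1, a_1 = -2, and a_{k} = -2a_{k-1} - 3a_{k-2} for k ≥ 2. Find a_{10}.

The ordinary generating function has denominator 1 + 2x + 3x^2.
Iterating the recurrence: a_0,…,a_{10} = -1, -2, 7, -8, -5, 34, -53, 4, 151, -314, 175.

175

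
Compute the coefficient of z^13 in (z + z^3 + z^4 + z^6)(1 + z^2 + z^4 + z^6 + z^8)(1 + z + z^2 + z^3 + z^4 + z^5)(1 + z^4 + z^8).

26

(z + z^3 + z^4 + z^6) has coefficients 0,1,0,1,1,0,1 for degrees 0…6.
(1 + z^2 + z^4 + z^6 + z^8) has coefficients 1,0,1,0,1,0,1,0,1,0,0,0,0,0 for degrees 0…13.
Multiplying by (1 + z + z^2 + z^3 + z^4 + z^5) gives running coefficients 1,1,2,2,3,3,3,3,3,3,2,2,1,1 for degrees 0…13.
Finally multiplying by (1 + z^4 + z^8), the product of all factors after the first has coefficients 1,1,2,2,4,4,5,5,7,7,7,7,7,7 for degrees 0…13.
[z^13] = 1·7 + 1·7 + 1·7 + 1·5 = 26.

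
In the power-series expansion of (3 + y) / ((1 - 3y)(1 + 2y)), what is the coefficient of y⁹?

38854

Partial fractions give a closed form: a_n = (2)·3^n + (1)·(-2)^n.
At n = 9: a_9 = 38854.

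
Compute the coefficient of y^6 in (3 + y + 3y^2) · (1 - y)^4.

(3 + y + 3y^2) has coefficients 3,1,3 for degrees 0…2.
(1 - y)^4 has coefficients 1,-4,6,-4,1,0,0 for degrees 0…6.
[y^6] = 3·0 + 1·0 + 3·1 = 3.

3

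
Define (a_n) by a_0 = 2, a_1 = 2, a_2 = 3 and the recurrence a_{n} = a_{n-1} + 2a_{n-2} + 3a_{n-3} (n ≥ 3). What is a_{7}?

344

The ordinary generating function has denominator 1 - x - 2x^2 - 3x^3.
Iterating the recurrence: a_0,…,a_{7} = 2, 2, 3, 13, 25, 60, 149, 344.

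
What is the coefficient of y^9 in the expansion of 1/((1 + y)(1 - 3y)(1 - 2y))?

Partial fractions give a closed form: a_n = (1/12)·(-1)^n + (9/4)·3^n + (-4/3)·2^n.
At n = 9: a_9 = 43604.

43604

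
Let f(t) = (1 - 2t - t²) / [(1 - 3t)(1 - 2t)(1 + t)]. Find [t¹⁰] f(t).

29866

Partial fractions give a closed form: a_n = (1/2)·3^n + (1/3)·2^n + (1/6)·(-1)^n.
At n = 10: a_10 = 29866.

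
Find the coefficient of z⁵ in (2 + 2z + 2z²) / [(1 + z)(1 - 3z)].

The denominator gives the recurrence a_n = 2a_(n−1) + 3a_(n−2) for n ≥ 3; the numerator fixes a_0 = 2, a_1 = 6, a_2 = 20.
Iterating: 2, 6, 20, 58, 176, 526, so a_5 = 526.

526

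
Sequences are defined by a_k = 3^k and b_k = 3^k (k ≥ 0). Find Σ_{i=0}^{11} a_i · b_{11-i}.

Write out a_i and b_{11-i} for i = 0,…,11 and sum the products.
Σ = 1·177147 + 3·59049 + 9·19683 + 27·6561 + 81·2187 + 243·729 + 729·243 + 2187·81 + 6561·27 + 19683·9 + 59049·3 + 177147·1 = 2125764.

2125764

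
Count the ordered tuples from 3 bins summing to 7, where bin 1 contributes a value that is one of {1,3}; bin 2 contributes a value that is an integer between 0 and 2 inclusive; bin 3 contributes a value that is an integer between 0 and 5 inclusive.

The generating function for the choices is (t + t³)·(1 + t + t²)·(1 + t + t² + t³ + t⁴ + t⁵); the count is [t⁷].
(t + t³) has coefficients 0,1,0,1 for degrees 0…3.
(1 + t + t²) has coefficients 1,1,1,0,0,0,0,0 for degrees 0…7.
Finally multiplying by (1 + t + t² + t³ + t⁴ + t⁵), the product of all factors after the first has coefficients 1,2,3,3,3,3,2,1 for degrees 0…7.
[t⁷] = 1·2 + 1·3 = 5.

5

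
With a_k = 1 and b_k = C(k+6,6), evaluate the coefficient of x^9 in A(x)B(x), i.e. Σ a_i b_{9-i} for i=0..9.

This is [x^9] in the product of the two ordinary generating functions.
Σ = 1·5005 + 1·3003 + 1·1716 + 1·924 + 1·462 + 1·210 + 1·84 + 1·28 + 1·7 + 1·1 = 11440.

11440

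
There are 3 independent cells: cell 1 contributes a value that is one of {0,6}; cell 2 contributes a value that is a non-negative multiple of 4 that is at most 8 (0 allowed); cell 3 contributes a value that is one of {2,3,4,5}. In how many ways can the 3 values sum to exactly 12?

The generating function for the choices is (1 + z^6)·(1 + z^4 + z^8)·(z^2 + z^3 + z^4 + z^5); the count is [z^12].
(1 + z^6) has coefficients 1,0,0,0,0,0,1 for degrees 0…6.
(1 + z^4 + z^8) has coefficients 1,0,0,0,1,0,0,0,1,0,0,0,0 for degrees 0…12.
Finally multiplying by (z^2 + z^3 + z^4 + z^5), the product of all factors after the first has coefficients 0,0,1,1,1,1,1,1,1,1,1,1,1 for degrees 0…12.
[z^12] = 1·1 + 1·1 = 2.

2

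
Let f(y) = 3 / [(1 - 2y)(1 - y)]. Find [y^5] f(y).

Partial fractions give a closed form: a_n = (6)·2^n + (-3)·1^n.
At n = 5: a_5 = 189.

189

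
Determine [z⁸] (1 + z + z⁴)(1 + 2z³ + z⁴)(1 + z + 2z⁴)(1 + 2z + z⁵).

(1 + z + z⁴) has coefficients 1,1,0,0,1 for degrees 0…4.
(1 + 2z³ + z⁴) has coefficients 1,0,0,2,1,0,0,0,0 for degrees 0…8.
Multiplying by (1 + z + 2z⁴) gives running coefficients 1,1,0,2,5,1,0,4,2 for degrees 0…8.
Finally multiplying by (1 + 2z + z⁵), the product of all factors after the first has coefficients 1,3,2,2,9,12,3,4,12 for degrees 0…8.
[z⁸] = 1·12 + 1·4 + 1·9 = 25.

25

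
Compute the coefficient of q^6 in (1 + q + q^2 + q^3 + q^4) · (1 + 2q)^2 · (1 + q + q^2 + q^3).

(1 + q + q^2 + q^3 + q^4) has coefficients 1,1,1,1,1 for degrees 0…4.
(1 + 2q)^2 has coefficients 1,4,4,0,0,0,0 for degrees 0…6.
Finally multiplying by (1 + q + q^2 + q^3), the product of all factors after the first has coefficients 1,5,9,9,8,4,0 for degrees 0…6.
[q^6] = 1·0 + 1·4 + 1·8 + 1·9 + 1·9 = 30.

30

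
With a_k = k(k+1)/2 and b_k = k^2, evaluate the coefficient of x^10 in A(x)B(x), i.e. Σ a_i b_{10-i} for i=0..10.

This is [x^10] in the product of the two ordinary generating functions.
Σ = 0·100 + 1·81 + 3·64 + 6·49 + 10·36 + 15·25 + 21·16 + 28·9 + 36·4 + 45·1 + 55·0 = 2079.

2079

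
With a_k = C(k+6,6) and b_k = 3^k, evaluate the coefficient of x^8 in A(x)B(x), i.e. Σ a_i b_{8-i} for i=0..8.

The convolution is the t^8 coefficient of A(t)B(t).
Σ = 1·6561 + 7·2187 + 28·729 + 84·243 + 210·81 + 462·27 + 924·9 + 1716·3 + 3003·1 = 108645.

108645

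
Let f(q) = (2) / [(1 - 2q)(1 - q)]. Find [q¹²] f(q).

The denominator gives the recurrence a_n = 3a_(n−1) − 2a_(n−2) for n ≥ 2; the numerator fixes a_0 = 2, a_1 = 6.
Iterating: 2, 6, 14, 30, 62, 126, 254, 510, 1022, 2046, 4094, 8190, 16382, so a_12 = 16382.

16382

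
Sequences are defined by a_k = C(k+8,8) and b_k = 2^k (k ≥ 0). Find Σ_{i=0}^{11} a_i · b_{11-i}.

Write out a_i and b_{11-i} for i = 0,…,11 and sum the products.
Σ = 1·2048 + 9·1024 + 45·512 + 165·256 + 495·128 + 1287·64 + 3003·32 + 6435·16 + 12870·8 + 24310·4 + 43758·2 + 75582·1 = 784626.

784626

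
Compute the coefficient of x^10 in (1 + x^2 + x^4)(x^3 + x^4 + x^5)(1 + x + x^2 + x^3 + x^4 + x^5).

(1 + x^2 + x^4) has coefficients 1,0,1,0,1 for degrees 0…4.
(x^3 + x^4 + x^5) has coefficients 0,0,0,1,1,1,0,0,0,0,0 for degrees 0…10.
Finally multiplying by (1 + x + x^2 + x^3 + x^4 + x^5), the product of all factors after the first has coefficients 0,0,0,1,2,3,3,3,3,2,1 for degrees 0…10.
[x^10] = 1·1 + 1·3 + 1·3 = 7.

7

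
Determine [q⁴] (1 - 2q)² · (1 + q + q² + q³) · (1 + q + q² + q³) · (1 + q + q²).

(1 - 2q)² has coefficients 1,-4,4 for degrees 0…2.
(1 + q + q² + q³) has coefficients 1,1,1,1,0 for degrees 0…4.
Multiplying by (1 + q + q² + q³) gives running coefficients 1,2,3,4,3 for degrees 0…4.
Finally multiplying by (1 + q + q²), the product of all factors after the first has coefficients 1,3,6,9,10 for degrees 0…4.
[q⁴] = 1·10 − 4·9 + 4·6 = -2.

-2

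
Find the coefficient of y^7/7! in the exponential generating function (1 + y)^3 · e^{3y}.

The EGF product rule gives c_7 = Σ_{k_1+k_2=7} C(7; k_1,k_2) · ∏ g_i(k_i), where (1+y)^3 gives the falling factorial (3)_k; e^{3y} gives (3)^k.
g_1(k) for k = 0…7: 1, 3, 6, 6, 0, 0, 0, 0.
g_2(k) for k = 0…7: 1, 3, 9, 27, 81, 243, 729, 2187.
c_7 = Σ_k C(7,k)·g_1(k)·g_2(7−k) = 1·1·2187 + 7·3·729 + 21·6·243 + 35·6·81 = 2187 + 15309 + 30618 + 17010 = 65124.

65124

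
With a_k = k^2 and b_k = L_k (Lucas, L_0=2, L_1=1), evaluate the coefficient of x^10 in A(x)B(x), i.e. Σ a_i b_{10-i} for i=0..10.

Write out a_i and b_{10-i} for i = 0,…,10 and sum the products.
Σ = 0·123 + 1·76 + 4·47 + 9·29 + 16·18 + 25·11 + 36·7 + 49·4 + 64·3 + 81·1 + 100·2 = 2009.

2009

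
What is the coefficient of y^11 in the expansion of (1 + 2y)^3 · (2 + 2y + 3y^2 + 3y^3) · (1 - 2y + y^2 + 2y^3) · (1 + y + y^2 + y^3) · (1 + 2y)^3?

(1 + 2y)^3 has coefficients 1,6,12,8 for degrees 0…3.
(2 + 2y + 3y^2 + 3y^3) has coefficients 2,2,3,3,0,0,0,0,0,0,0,0 for degrees 0…11.
Multiplying by (1 - 2y + y^2 + 2y^3) gives running coefficients 2,-2,1,3,1,9,6,0,0,0,0,0 for degrees 0…11.
Multiplying by (1 + y + y^2 + y^3) gives running coefficients 2,0,1,4,3,14,19,16,15,6,0,0 for degrees 0…11.
Finally multiplying by (1 + 2y)^3, the product of all factors after the first has coefficients 2,12,25,26,39,88,171,322,451,440,344,192 for degrees 0…11.
[y^11] = 1·192 + 6·344 + 12·440 + 8·451 = 11144.

11144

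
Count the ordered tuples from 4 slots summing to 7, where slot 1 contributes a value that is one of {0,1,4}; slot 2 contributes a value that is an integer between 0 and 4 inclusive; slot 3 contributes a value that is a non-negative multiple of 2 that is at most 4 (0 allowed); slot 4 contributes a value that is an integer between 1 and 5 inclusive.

25

The generating function for the choices is (1 + q + q^4)·(1 + q + q^2 + q^3 + q^4)·(1 + q^2 + q^4)·(q + q^2 + q^3 + q^4 + q^5); the count is [q^7].
(1 + q + q^4) has coefficients 1,1,0,0,1 for degrees 0…4.
(1 + q + q^2 + q^3 + q^4) has coefficients 1,1,1,1,1,0,0,0 for degrees 0…7.
Multiplying by (1 + q^2 + q^4) gives running coefficients 1,1,2,2,3,2,2,1 for degrees 0…7.
Finally multiplying by (q + q^2 + q^3 + q^4 + q^5), the product of all factors after the first has coefficients 0,1,2,4,6,9,10,11 for degrees 0…7.
[q^7] = 1·11 + 1·10 + 1·4 = 25.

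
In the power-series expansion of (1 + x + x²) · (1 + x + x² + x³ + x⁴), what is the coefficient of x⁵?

2

(1 + x + x²) has coefficients 1,1,1 for degrees 0…2.
(1 + x + x² + x³ + x⁴) has coefficients 1,1,1,1,1,0 for degrees 0…5.
[x⁵] = 1·0 + 1·1 + 1·1 = 2.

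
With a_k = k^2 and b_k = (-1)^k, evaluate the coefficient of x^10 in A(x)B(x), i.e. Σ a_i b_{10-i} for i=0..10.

The convolution is the t^10 coefficient of A(t)B(t).
Σ = 0·1 + 1·(-1) + 4·1 + 9·(-1) + 16·1 + 25·(-1) + 36·1 + 49·(-1) + 64·1 + 81·(-1) + 100·1 = 55.

55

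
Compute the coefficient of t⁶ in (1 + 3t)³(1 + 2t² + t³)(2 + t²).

(1 + 3t)³ has coefficients 1,9,27,27 for degrees 0…3.
(1 + 2t² + t³) has coefficients 1,0,2,1,0,0,0 for degrees 0…6.
Finally multiplying by (2 + t²), the product of all factors after the first has coefficients 2,0,5,2,2,1,0 for degrees 0…6.
[t⁶] = 1·0 + 9·1 + 27·2 + 27·2 = 117.

117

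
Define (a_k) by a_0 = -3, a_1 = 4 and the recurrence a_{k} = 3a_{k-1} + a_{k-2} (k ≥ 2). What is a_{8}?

The ordinary generating function has denominator 1 - 3x - x^2.
Iterating the recurrence: a_0,…,a_{8} = -3, 4, 9, 31, 102, 337, 1113, 3676, 12141.

12141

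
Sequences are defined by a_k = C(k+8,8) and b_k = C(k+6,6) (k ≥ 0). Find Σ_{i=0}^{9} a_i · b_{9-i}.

This is [x^9] in the product of the two ordinary generating functions.
Σ = 1·5005 + 9·3003 + 45·1716 + 165·924 + 495·462 + 1287·210 + 3003·84 + 6435·28 + 12870·7 + 24310·1 = 1307504.

1307504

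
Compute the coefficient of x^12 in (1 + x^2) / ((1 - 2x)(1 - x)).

10238

The denominator gives the recurrence a_n = 3a_(n−1) − 2a_(n−2) for n ≥ 3; the numerator fixes a_0 = 1, a_1 = 3, a_2 = 8.
Iterating: 1, 3, 8, 18, 38, 78, 158, 318, 638, 1278, 2558, 5118, 10238, so a_12 = 10238.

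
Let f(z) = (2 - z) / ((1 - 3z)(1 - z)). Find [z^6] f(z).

Partial fractions give a closed form: a_n = (5/2)·3^n + (-1/2)·1^n.
At n = 6: a_6 = 1822.

1822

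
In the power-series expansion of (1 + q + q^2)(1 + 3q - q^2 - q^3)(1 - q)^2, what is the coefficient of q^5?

(1 + q + q^2) has coefficients 1,1,1 for degrees 0…2.
(1 + 3q - q^2 - q^3) has coefficients 1,3,-1,-1,0,0 for degrees 0…5.
Finally multiplying by (1 - q)^2, the product of all factors after the first has coefficients 1,1,-6,4,1,-1 for degrees 0…5.
[q^5] = 1·(-1) + 1·1 + 1·4 = 4.

4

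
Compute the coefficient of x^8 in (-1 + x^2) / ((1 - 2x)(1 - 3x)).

The denominator gives the recurrence a_n = 5a_(n−1) − 6a_(n−2) for n ≥ 3; the numerator fixes a_0 = -1, a_1 = -5, a_2 = -18.
Iterating: -1, -5, -18, -60, -192, -600, -1848, -5640, -17112, so a_8 = -17112.

-17112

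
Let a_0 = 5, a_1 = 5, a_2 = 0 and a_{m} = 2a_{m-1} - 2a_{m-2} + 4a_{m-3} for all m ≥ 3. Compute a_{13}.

13760

The ordinary generating function has denominator 1 - 2y + 2y^2 - 4y^3.
Iterating the recurrence: a_0,…,a_{13} = 5, 5, 0, 10, 40, 60, 80, 200, 480, 880, 1600, 3360, 7040, 13760.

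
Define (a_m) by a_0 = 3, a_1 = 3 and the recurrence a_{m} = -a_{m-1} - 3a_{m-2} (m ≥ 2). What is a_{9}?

-537

The ordinary generating function has denominator 1 + z + 3z^2.
Iterating the recurrence: a_0,…,a_{9} = 3, 3, -12, 3, 33, -42, -57, 183, -12, -537.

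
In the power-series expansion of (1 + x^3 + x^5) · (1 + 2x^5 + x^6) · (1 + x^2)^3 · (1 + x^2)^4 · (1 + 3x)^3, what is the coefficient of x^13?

6598

(1 + x^3 + x^5) has coefficients 1,0,0,1,0,1 for degrees 0…5.
(1 + 2x^5 + x^6) has coefficients 1,0,0,0,0,2,1,0,0,0,0,0,0,0 for degrees 0…13.
Multiplying by (1 + x^2)^3 gives running coefficients 1,0,3,0,3,2,2,6,3,6,3,2,1,0 for degrees 0…13.
Multiplying by (1 + x^2)^4 gives running coefficients 1,0,7,0,21,2,36,14,42,42,42,70,42,70 for degrees 0…13.
Finally multiplying by (1 + 3x)^3, the product of all factors after the first has coefficients 1,9,34,90,210,380,621,959,1194,1770,1932,2716,2940,3472 for degrees 0…13.
[x^13] = 1·3472 + 1·1932 + 1·1194 = 6598.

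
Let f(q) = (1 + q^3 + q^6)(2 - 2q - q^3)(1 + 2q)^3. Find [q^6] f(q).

-15

(1 + q^3 + q^6) has coefficients 1,0,0,1,0,0,1 for degrees 0…6.
(2 - 2q - q^3) has coefficients 2,-2,0,-1,0,0,0 for degrees 0…6.
Finally multiplying by (1 + 2q)^3, the product of all factors after the first has coefficients 2,10,12,-9,-22,-12,-8 for degrees 0…6.
[q^6] = 1·(-8) + 1·(-9) + 1·2 = -15.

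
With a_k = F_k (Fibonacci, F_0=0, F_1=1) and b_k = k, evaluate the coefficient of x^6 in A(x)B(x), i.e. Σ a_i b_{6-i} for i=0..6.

26

The convolution is the x^6 coefficient of A(x)B(x).
Σ = 0·6 + 1·5 + 1·4 + 2·3 + 3·2 + 5·1 + 8·0 = 26.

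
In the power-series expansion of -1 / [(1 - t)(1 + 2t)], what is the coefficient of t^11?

1365

The denominator gives the recurrence a_n = −a_(n−1) + 2a_(n−2) for n ≥ 2; the numerator fixes a_0 = -1, a_1 = 1.
Iterating: -1, 1, -3, 5, -11, 21, -43, 85, -171, 341, -683, 1365, so a_11 = 1365.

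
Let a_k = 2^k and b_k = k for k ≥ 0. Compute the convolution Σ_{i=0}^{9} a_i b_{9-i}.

Write out a_i and b_{9-i} for i = 0,…,9 and sum the products.
Σ = 1·9 + 2·8 + 4·7 + 8·6 + 16·5 + 32·4 + 64·3 + 128·2 + 256·1 + 512·0 = 1013.

1013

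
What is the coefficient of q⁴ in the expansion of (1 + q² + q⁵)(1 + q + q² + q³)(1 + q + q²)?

5

(1 + q² + q⁵) has coefficients 1,0,1,0,0 for degrees 0…4.
(1 + q + q² + q³) has coefficients 1,1,1,1,0 for degrees 0…4.
Finally multiplying by (1 + q + q²), the product of all factors after the first has coefficients 1,2,3,3,2 for degrees 0…4.
[q⁴] = 1·2 + 1·3 = 5.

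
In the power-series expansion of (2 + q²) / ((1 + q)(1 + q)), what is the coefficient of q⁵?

-16

The denominator gives the recurrence a_n = −2a_(n−1) − a_(n−2) for n ≥ 3; the numerator fixes a_0 = 2, a_1 = -4, a_2 = 7.
Iterating: 2, -4, 7, -10, 13, -16, so a_5 = -16.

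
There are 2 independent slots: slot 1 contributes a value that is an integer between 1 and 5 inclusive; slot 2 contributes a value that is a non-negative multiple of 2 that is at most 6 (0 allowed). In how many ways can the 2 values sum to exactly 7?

3

The generating function for the choices is (z + z² + z³ + z⁴ + z⁵)·(1 + z² + z⁴ + z⁶); the count is [z⁷].
(z + z² + z³ + z⁴ + z⁵) has coefficients 0,1,1,1,1,1 for degrees 0…5.
(1 + z² + z⁴ + z⁶) has coefficients 1,0,1,0,1,0,1,0 for degrees 0…7.
[z⁷] = 1·1 + 1·0 + 1·1 + 1·0 + 1·1 = 3.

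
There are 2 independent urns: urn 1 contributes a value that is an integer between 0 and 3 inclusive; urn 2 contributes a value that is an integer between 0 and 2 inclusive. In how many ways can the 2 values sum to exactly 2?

The generating function for the choices is (1 + y + y^2 + y^3)·(1 + y + y^2); the count is [y^2].
(1 + y + y^2 + y^3) has coefficients 1,1,1 for degrees 0…2.
(1 + y + y^2) has coefficients 1,1,1 for degrees 0…2.
[y^2] = 1·1 + 1·1 + 1·1 = 3.

3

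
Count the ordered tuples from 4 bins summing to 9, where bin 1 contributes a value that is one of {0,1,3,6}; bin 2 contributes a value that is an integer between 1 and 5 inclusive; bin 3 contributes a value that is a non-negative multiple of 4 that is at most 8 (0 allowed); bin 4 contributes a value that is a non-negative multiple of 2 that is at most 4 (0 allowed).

The generating function for the choices is (1 + z + z^3 + z^6)·(z + z^2 + z^3 + z^4 + z^5)·(1 + z^4 + z^8)·(1 + z^2 + z^4); the count is [z^9].
(1 + z + z^3 + z^6) has coefficients 1,1,0,1,0,0,1 for degrees 0…6.
(z + z^2 + z^3 + z^4 + z^5) has coefficients 0,1,1,1,1,1,0,0,0,0 for degrees 0…9.
Multiplying by (1 + z^4 + z^8) gives running coefficients 0,1,1,1,1,2,1,1,1,2 for degrees 0…9.
Finally multiplying by (1 + z^2 + z^4), the product of all factors after the first has coefficients 0,1,1,2,2,4,3,4,3,5 for degrees 0…9.
[z^9] = 1·5 + 1·3 + 1·3 + 1·2 = 13.

13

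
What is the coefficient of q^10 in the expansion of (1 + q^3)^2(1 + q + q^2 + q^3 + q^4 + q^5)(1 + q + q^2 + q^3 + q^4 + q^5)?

14

(1 + q^3)^2 has coefficients 1,0,0,2,0,0,1 for degrees 0…6.
(1 + q + q^2 + q^3 + q^4 + q^5) has coefficients 1,1,1,1,1,1,0,0,0,0,0 for degrees 0…10.
Finally multiplying by (1 + q + q^2 + q^3 + q^4 + q^5), the product of all factors after the first has coefficients 1,2,3,4,5,6,5,4,3,2,1 for degrees 0…10.
[q^10] = 1·1 + 2·4 + 1·5 = 14.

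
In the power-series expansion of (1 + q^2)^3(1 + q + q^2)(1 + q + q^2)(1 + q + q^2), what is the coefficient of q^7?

33

(1 + q^2)^3 has coefficients 1,0,3,0,3,0,1 for degrees 0…6.
(1 + q + q^2) has coefficients 1,1,1,0,0,0,0,0 for degrees 0…7.
Multiplying by (1 + q + q^2) gives running coefficients 1,2,3,2,1,0,0,0 for degrees 0…7.
Finally multiplying by (1 + q + q^2), the product of all factors after the first has coefficients 1,3,6,7,6,3,1,0 for degrees 0…7.
[q^7] = 1·0 + 3·3 + 3·7 + 1·3 = 33.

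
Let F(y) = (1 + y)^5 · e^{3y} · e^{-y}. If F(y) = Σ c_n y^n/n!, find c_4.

1256

The EGF product rule gives c_4 = Σ_{k_1+k_2+k_3=4} C(4; k_1,k_2,k_3) · ∏ g_i(k_i), where (1+y)^5 gives the falling factorial (5)_k; e^{3y} gives (3)^k; e^{-y} gives (-1)^k.
g_1(k) for k = 0…4: 1, 5, 20, 60, 120.
g_2(k) for k = 0…4: 1, 3, 9, 27, 81.
g_3(k) for k = 0…4: 1, -1, 1, -1, 1.
First combine the last two factors: h(k) = Σ_j C(k,j)·g_2(j)·g_3(k−j) for k = 0…4: 1, 2, 4, 8, 16.
c_4 = Σ_k C(4,k)·g_1(k)·h(4−k) = 1·1·16 + 4·5·8 + 6·20·4 + 4·60·2 + 1·120·1 = 16 + 160 + 480 + 480 + 120 = 1256.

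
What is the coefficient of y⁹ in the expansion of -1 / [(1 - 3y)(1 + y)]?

-14762

Partial fractions give a closed form: a_n = (-3/4)·3^n + (-1/4)·(-1)^n.
At n = 9: a_9 = -14762.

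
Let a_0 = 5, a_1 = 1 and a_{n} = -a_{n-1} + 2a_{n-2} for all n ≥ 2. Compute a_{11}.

The ordinary generating function has denominator 1 + t - 2t^2.
Iterating the recurrence: a_0,…,a_{11} = 5, 1, 9, -7, 25, -39, 89, -167, 345, -679, 1369, -2727.

-2727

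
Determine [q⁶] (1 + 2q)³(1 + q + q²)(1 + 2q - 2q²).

(1 + 2q)³ has coefficients 1,6,12,8 for degrees 0…3.
(1 + q + q²) has coefficients 1,1,1,0,0,0,0 for degrees 0…6.
Finally multiplying by (1 + 2q - 2q²), the product of all factors after the first has coefficients 1,3,1,0,-2,0,0 for degrees 0…6.
[q⁶] = 1·0 + 6·0 + 12·(-2) + 8·0 = -24.

-24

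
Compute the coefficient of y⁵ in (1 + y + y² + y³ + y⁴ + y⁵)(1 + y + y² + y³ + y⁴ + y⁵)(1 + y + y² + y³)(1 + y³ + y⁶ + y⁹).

24

(1 + y + y² + y³ + y⁴ + y⁵) has coefficients 1,1,1,1,1,1 for degrees 0…5.
(1 + y + y² + y³ + y⁴ + y⁵) has coefficients 1,1,1,1,1,1 for degrees 0…5.
Multiplying by (1 + y + y² + y³) gives running coefficients 1,2,3,4,4,4 for degrees 0…5.
Finally multiplying by (1 + y³ + y⁶ + y⁹), the product of all factors after the first has coefficients 1,2,3,5,6,7 for degrees 0…5.
[y⁵] = 1·7 + 1·6 + 1·5 + 1·3 + 1·2 + 1·1 = 24.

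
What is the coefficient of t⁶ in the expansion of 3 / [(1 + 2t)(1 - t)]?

Partial fractions give a closed form: a_n = (2)·(-2)^n + (1)·1^n.
At n = 6: a_6 = 129.

129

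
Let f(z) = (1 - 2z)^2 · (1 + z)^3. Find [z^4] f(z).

8

(1 - 2z)^2 has coefficients 1,-4,4 for degrees 0…2.
(1 + z)^3 has coefficients 1,3,3,1,0 for degrees 0…4.
[z^4] = 1·0 − 4·1 + 4·3 = 8.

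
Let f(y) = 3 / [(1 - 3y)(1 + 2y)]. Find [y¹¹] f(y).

Partial fractions give a closed form: a_n = (9/5)·3^n + (6/5)·(-2)^n.
At n = 11: a_11 = 316407.

316407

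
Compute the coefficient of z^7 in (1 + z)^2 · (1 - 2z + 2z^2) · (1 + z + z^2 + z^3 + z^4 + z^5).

3

(1 + z)^2 has coefficients 1,2,1 for degrees 0…2.
(1 - 2z + 2z^2) has coefficients 1,-2,2,0,0,0,0,0 for degrees 0…7.
Finally multiplying by (1 + z + z^2 + z^3 + z^4 + z^5), the product of all factors after the first has coefficients 1,-1,1,1,1,1,0,2 for degrees 0…7.
[z^7] = 1·2 + 2·0 + 1·1 = 3.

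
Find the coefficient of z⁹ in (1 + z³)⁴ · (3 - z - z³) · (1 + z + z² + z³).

14

(1 + z³)⁴ has coefficients 1,0,0,4,0,0,6,0,0,4 for degrees 0…9.
(3 - z - z³) has coefficients 3,-1,0,-1,0,0,0,0,0,0 for degrees 0…9.
Finally multiplying by (1 + z + z² + z³), the product of all factors after the first has coefficients 3,2,2,1,-2,-1,-1,0,0,0 for degrees 0…9.
[z⁹] = 1·0 + 4·(-1) + 6·1 + 4·3 = 14.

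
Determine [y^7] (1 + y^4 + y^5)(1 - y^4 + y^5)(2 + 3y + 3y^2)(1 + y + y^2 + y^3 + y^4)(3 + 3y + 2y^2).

107

(1 + y^4 + y^5) has coefficients 1,0,0,0,1,1 for degrees 0…5.
(1 - y^4 + y^5) has coefficients 1,0,0,0,-1,1,0,0 for degrees 0…7.
Multiplying by (2 + 3y + 3y^2) gives running coefficients 2,3,3,0,-2,-1,0,3 for degrees 0…7.
Multiplying by (1 + y + y^2 + y^3 + y^4) gives running coefficients 2,5,8,8,6,3,0,0 for degrees 0…7.
Finally multiplying by (3 + 3y + 2y^2), the product of all factors after the first has coefficients 6,21,43,58,58,43,21,6 for degrees 0…7.
[y^7] = 1·6 + 1·58 + 1·43 = 107.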